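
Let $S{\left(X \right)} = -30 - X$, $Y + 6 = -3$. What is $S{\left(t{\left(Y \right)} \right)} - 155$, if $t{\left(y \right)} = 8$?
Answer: $-193$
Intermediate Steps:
$Y = -9$ ($Y = -6 - 3 = -9$)
$S{\left(t{\left(Y \right)} \right)} - 155 = \left(-30 - 8\right) - 155 = -38 - 155 = -193$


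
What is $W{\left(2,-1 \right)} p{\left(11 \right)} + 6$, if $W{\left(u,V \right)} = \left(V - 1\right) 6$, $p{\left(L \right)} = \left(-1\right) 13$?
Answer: $162$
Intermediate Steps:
$p{\left(L \right)} = -13$
$W{\left(u,V \right)} = -6 + 6 V$ ($W{\left(u,V \right)} = \left(-1 + V\right) 6 = -6 + 6 V$)
$W{\left(2,-1 \right)} p{\left(11 \right)} + 6 = \left(-6 + 6 \left(-1\right)\right) \left(-13\right) + 6 = \left(-6 - 6\right) \left(-13\right) + 6 = \left(-12\right) \left(-13\right) + 6 = 156 + 6 = 162$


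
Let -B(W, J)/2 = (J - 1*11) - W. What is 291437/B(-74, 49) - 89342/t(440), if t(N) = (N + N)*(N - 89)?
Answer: -511585643/393120 ≈ -1301.3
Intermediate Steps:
t(N) = 2*N*(-89 + N) (t(N) = (2*N)*(-89 + N) = 2*N*(-89 + N))
B(W, J) = 22 - 2*J + 2*W (B(W, J) = -2*((J - 1*11) - W) = -2*((J - 11) - W) = -2*((-11 + J) - W) = -2*(-11 + J - W) = 22 - 2*J + 2*W)
291437/B(-74, 49) - 89342/t(440) = 291437/(22 - 2*49 + 2*(-74)) - 89342*1/(880*(-89 + 440)) = 291437/(22 - 98 - 148) - 89342/(2*440*351) = 291437/(-224) - 89342/308880 = 291437*(-1/224) - 89342*1/308880 = -291437/224 - 4061/14040 = -511585643/393120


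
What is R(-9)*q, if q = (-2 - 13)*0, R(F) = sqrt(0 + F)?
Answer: 0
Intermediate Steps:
R(F) = sqrt(F)
q = 0 (q = -15*0 = 0)
R(-9)*q = sqrt(-9)*0 = (3*I)*0 = 0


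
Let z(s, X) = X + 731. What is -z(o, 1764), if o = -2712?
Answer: -2495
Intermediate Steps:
z(s, X) = 731 + X
-z(o, 1764) = -(731 + 1764) = -1*2495 = -2495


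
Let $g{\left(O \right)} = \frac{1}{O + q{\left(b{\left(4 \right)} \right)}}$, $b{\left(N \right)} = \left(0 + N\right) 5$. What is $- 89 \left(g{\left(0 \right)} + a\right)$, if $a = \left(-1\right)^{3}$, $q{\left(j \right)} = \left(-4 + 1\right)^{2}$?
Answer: $\frac{712}{9} \approx 79.111$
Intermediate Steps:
$b{\left(N \right)} = 5 N$ ($b{\left(N \right)} = N 5 = 5 N$)
$q{\left(j \right)} = 9$ ($q{\left(j \right)} = \left(-3\right)^{2} = 9$)
$a = -1$
$g{\left(O \right)} = \frac{1}{9 + O}$ ($g{\left(O \right)} = \frac{1}{O + 9} = \frac{1}{9 + O}$)
$- 89 \left(g{\left(0 \right)} + a\right) = - 89 \left(\frac{1}{9 + 0} - 1\right) = - 89 \left(\frac{1}{9} - 1\right) = \left(-89\right) \left(- \frac{8}{9}\right) = \frac{712}{9}$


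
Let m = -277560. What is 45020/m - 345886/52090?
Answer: -2458730249/361452510 ≈ -6.8024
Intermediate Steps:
45020/m - 345886/52090 = 45020/(-277560) - 345886/52090 = 45020*(-1/277560) - 345886*1/52090 = -2251/13878 - 172943/26045 = -2458730249/361452510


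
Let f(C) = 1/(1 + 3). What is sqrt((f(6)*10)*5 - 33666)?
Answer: I*sqrt(134614)/2 ≈ 183.45*I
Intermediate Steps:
f(C) = 1/4
sqrt((f(6)*10)*5 - 33666) = sqrt(((1/4)*10)*5 - 33666) = sqrt((5/2)*5 - 33666) = sqrt(25/2 - 33666) = sqrt(-67307/2) = I*sqrt(134614)/2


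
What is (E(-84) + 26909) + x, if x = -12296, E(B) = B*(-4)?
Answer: 14949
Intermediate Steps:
E(B) = -4*B
(E(-84) + 26909) + x = (-4*(-84) + 26909) - 12296 = (336 + 26909) - 12296 = 27245 - 12296 = 14949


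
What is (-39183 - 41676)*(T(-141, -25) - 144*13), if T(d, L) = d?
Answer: 162769167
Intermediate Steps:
(-39183 - 41676)*(T(-141, -25) - 144*13) = (-39183 - 41676)*(-141 - 144*13) = -80859*(-141 - 1872) = -80859*(-2013) = 162769167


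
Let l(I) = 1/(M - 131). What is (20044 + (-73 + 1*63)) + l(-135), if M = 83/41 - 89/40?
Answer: 4310694106/215169 ≈ 20034.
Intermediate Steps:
M = -329/1640 (M = 83*(1/41) - 89*1/40 = 83/41 - 89/40 = -329/1640 ≈ -0.20061)
l(I) = -1640/215169 (l(I) = 1/(-329/1640 - 131) = 1/(-215169/1640) = -1640/215169)
(20044 + (-73 + 1*63)) + l(-135) = (20044 + (-73 + 1*63)) - 1640/215169 = (20044 + (-73 + 63)) - 1640/215169 = (20044 - 10) - 1640/215169 = 20034 - 1640/215169 = 4310694106/215169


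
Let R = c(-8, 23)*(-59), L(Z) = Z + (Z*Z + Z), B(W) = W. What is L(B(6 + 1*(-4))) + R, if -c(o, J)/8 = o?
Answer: -3768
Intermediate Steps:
c(o, J) = -8*o
L(Z) = Z**2 + 2*Z (L(Z) = Z + (Z**2 + Z) = Z + (Z + Z**2) = Z**2 + 2*Z)
R = -3776 (R = -8*(-8)*(-59) = 64*(-59) = -3776)
L(B(6 + 1*(-4))) + R = (6 + 1*(-4))*(2 + (6 + 1*(-4))) - 3776 = (6 - 4)*(2 + (6 - 4)) - 3776 = 2*(2 + 2) - 3776 = 2*4 - 3776 = 8 - 3776 = -3768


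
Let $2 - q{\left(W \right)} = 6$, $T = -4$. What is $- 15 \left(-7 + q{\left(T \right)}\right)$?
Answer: $165$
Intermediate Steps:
$q{\left(W \right)} = -4$ ($q{\left(W \right)} = 2 - 6 = -4$)
$- 15 \left(-7 + q{\left(T \right)}\right) = - 15 \left(-7 - 4\right) = \left(-15\right) \left(-11\right) = 165$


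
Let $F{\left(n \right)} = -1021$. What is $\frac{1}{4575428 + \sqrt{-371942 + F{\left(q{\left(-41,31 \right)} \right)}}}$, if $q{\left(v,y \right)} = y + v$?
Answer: $\frac{4575428}{20934541756147} - \frac{i \sqrt{372963}}{20934541756147} \approx 2.1856 \cdot 10^{-7} - 2.9172 \cdot 10^{-11} i$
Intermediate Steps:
$q{\left(v,y \right)} = v + y$
$\frac{1}{4575428 + \sqrt{-371942 + F{\left(q{\left(-41,31 \right)} \right)}}} = \frac{1}{4575428 + \sqrt{-371942 - 1021}} = \frac{1}{4575428 + \sqrt{-372963}} = \frac{1}{4575428 + i \sqrt{372963}}$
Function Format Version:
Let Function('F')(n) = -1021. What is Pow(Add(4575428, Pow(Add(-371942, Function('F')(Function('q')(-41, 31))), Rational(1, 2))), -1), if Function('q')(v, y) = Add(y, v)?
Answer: Add(Rational(4575428, 20934541756147), Mul(Rational(-1, 20934541756147), I, Pow(372963, Rational(1, 2)))) ≈ Add(2.1856e-7, Mul(-2.9172e-11, I))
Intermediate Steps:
Function('q')(v, y) = Add(v, y)
Pow(Add(4575428, Pow(Add(-371942, Function('F')(Function('q')(-41, 31))), Rational(1, 2))), -1) = Pow(Add(4575428, Pow(Add(-371942, -1021), Rational(1, 2))), -1) = Pow(Add(4575428, Pow(-372963, Rational(1, 2))), -1) = Pow(Add(4575428, Mul(I, Pow(372963, Rational(1, 2)))), -1)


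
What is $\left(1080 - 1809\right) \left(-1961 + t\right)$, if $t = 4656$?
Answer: $-1964655$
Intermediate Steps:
$\left(1080 - 1809\right) \left(-1961 + t\right) = \left(1080 - 1809\right) \left(-1961 + 4656\right) = \left(-729\right) 2695 = -1964655$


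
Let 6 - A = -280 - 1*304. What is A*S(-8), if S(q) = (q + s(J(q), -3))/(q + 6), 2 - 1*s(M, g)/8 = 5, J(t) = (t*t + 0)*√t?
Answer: 9440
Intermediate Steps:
J(t) = t^(5/2) (J(t) = (t² + 0)*√t = t²*√t = t^(5/2))
s(M, g) = -24 (s(M, g) = 16 - 8*5 = 16 - 40 = -24)
A = 590 (A = 6 - (-280 - 1*304) = 6 - (-280 - 304) = 6 - 1*(-584) = 6 + 584 = 590)
S(q) = (-24 + q)/(6 + q) (S(q) = (q - 24)/(q + 6) = (-24 + q)/(6 + q))
A*S(-8) = 590*((-24 - 8)/(6 - 8)) = 590*(-32/(-2)) = 590*(-½*(-32)) = 590*16 = 9440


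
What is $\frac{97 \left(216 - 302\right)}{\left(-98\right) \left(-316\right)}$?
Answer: $- \frac{4171}{15484} \approx -0.26937$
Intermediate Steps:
$\frac{97 \left(216 - 302\right)}{\left(-98\right) \left(-316\right)} = \frac{97 \left(-86\right)}{30968} = \left(-8342\right) \frac{1}{30968} = - \frac{4171}{15484}$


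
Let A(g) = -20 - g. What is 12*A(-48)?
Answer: 336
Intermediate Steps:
12*A(-48) = 12*(-20 - 1*(-48)) = 12*(-20 + 48) = 12*28 = 336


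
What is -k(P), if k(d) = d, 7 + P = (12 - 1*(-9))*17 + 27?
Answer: -377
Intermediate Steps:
P = 377 (P = -7 + ((12 - 1*(-9))*17 + 27) = -7 + ((12 + 9)*17 + 27) = -7 + (21*17 + 27) = -7 + (357 + 27) = -7 + 384 = 377)
-k(P) = -1*377 = -377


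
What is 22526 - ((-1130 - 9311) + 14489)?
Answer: 18478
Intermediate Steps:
22526 - ((-1130 - 9311) + 14489) = 22526 - (-10441 + 14489) = 22526 - 1*4048 = 22526 - 4048 = 18478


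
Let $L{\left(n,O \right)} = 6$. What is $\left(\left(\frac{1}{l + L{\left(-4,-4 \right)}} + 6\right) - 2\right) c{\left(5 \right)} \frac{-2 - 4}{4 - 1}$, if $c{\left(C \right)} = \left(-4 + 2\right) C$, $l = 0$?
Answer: $\frac{250}{3} \approx 83.333$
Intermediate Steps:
$c{\left(C \right)} = - 2 C$
$\left(\left(\frac{1}{l + L{\left(-4,-4 \right)}} + 6\right) - 2\right) c{\left(5 \right)} \frac{-2 - 4}{4 - 1} = \left(\left(\frac{1}{0 + 6} + 6\right) - 2\right) \left(\left(-2\right) 5\right) \frac{-2 - 4}{4 - 1} = \left(\left(\frac{1}{6} + 6\right) - 2\right) \left(-10\right) \left(- \frac{6}{3}\right) = \left(\left(\frac{1}{6} + 6\right) - 2\right) \left(-10\right) \left(\left(-6\right) \frac{1}{3}\right) = \left(\frac{37}{6} - 2\right) \left(-10\right) \left(-2\right) = \frac{25}{6} \left(-10\right) \left(-2\right) = \left(- \frac{125}{3}\right) \left(-2\right) = \frac{250}{3}$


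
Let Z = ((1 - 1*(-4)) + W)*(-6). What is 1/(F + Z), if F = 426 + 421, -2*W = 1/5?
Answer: 5/4088 ≈ 0.0012231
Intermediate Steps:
W = -1/10 (W = -1/2/5 = -1/2*1/5 = -1/10 ≈ -0.10000)
F = 847
Z = -147/5 (Z = ((1 - 1*(-4)) - 1/10)*(-6) = ((1 + 4) - 1/10)*(-6) = (5 - 1/10)*(-6) = (49/10)*(-6) = -147/5 ≈ -29.400)
1/(F + Z) = 1/(847 - 147/5) = 1/(4088/5) = 5/4088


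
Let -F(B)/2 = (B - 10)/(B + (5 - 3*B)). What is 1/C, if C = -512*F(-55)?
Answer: -23/13312 ≈ -0.0017278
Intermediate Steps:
F(B) = -2*(-10 + B)/(5 - 2*B) (F(B) = -2*(B - 10)/(B + (5 - 3*B)) = -2*(-10 + B)/(5 - 2*B))
C = -13312/23 (C = -1024*(-10 - 55)/(-5 + 2*(-55)) = -1024*(-65)/(-5 - 110) = -1024*(-65)/(-115) = -1024*(-1)*(-65)/115 = -512*26/23 = -13312/23 ≈ -578.78)
1/C = 1/(-13312/23) = -23/13312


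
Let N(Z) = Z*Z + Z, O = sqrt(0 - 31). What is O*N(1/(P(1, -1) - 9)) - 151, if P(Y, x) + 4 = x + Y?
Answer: -151 - 12*I*sqrt(31)/169 ≈ -151.0 - 0.39534*I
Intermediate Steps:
P(Y, x) = -4 + Y + x (P(Y, x) = -4 + (x + Y) = -4 + (Y + x) = -4 + Y + x)
O = I*sqrt(31) (O = sqrt(-31) = I*sqrt(31) ≈ 5.5678*I)
N(Z) = Z + Z**2 (N(Z) = Z**2 + Z = Z + Z**2)
O*N(1/(P(1, -1) - 9)) - 151 = (I*sqrt(31))*((1 + 1/((-4 + 1 - 1) - 9))/((-4 + 1 - 1) - 9)) - 151 = (I*sqrt(31))*((1 + 1/(-4 - 9))/(-4 - 9)) - 151 = (I*sqrt(31))*((1 + 1/(-13))/(-13)) - 151 = (I*sqrt(31))*(-(1 - 1/13)/13) - 151 = (I*sqrt(31))*(-1/13*12/13) - 151 = (I*sqrt(31))*(-12/169) - 151 = -12*I*sqrt(31)/169 - 151 = -151 - 12*I*sqrt(31)/169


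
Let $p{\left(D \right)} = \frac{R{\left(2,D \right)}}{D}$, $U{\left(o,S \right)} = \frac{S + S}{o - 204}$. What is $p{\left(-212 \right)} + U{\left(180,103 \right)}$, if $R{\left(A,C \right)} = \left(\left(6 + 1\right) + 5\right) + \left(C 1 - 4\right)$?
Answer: $- \frac{4847}{636} \approx -7.6211$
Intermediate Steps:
$R{\left(A,C \right)} = 8 + C$ ($R{\left(A,C \right)} = \left(7 + 5\right) + \left(C - 4\right) = 12 + \left(-4 + C\right) = 8 + C$)
$U{\left(o,S \right)} = \frac{2 S}{-204 + o}$
$p{\left(D \right)} = \frac{8 + D}{D}$
$p{\left(-212 \right)} + U{\left(180,103 \right)} = \frac{8 - 212}{-212} + 2 \cdot 103 \frac{1}{-204 + 180} = \left(- \frac{1}{212}\right) \left(-204\right) + 2 \cdot 103 \frac{1}{-24} = \frac{51}{53} + 2 \cdot 103 \left(- \frac{1}{24}\right) = \frac{51}{53} - \frac{103}{12} = - \frac{4847}{636}$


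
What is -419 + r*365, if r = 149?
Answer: 53966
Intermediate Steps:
-419 + r*365 = -419 + 149*365 = -419 + 54385 = 53966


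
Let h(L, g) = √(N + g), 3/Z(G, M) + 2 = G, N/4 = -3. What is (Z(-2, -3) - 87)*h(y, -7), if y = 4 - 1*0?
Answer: -351*I*√19/4 ≈ -382.49*I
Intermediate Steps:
N = -12 (N = 4*(-3) = -12)
Z(G, M) = 3/(-2 + G)
y = 4 (y = 4 + 0 = 4)
h(L, g) = √(-12 + g)
(Z(-2, -3) - 87)*h(y, -7) = (3/(-2 - 2) - 87)*√(-12 - 7) = (3/(-4) - 87)*√(-19) = (3*(-¼) - 87)*(I*√19) = (-¾ - 87)*(I*√19) = -351*I*√19/4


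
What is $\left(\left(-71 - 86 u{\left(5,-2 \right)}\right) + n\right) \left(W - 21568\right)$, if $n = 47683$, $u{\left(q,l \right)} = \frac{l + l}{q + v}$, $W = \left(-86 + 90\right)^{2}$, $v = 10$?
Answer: $- \frac{5133140416}{5} \approx -1.0266 \cdot 10^{9}$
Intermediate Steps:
$W = 16$ ($W = 4^{2} = 16$)
$u{\left(q,l \right)} = \frac{2 l}{10 + q}$ ($u{\left(q,l \right)} = \frac{l + l}{q + 10} = \frac{2 l}{10 + q}$)
$\left(\left(-71 - 86 u{\left(5,-2 \right)}\right) + n\right) \left(W - 21568\right) = \left(\left(-71 - 86 \cdot 2 \left(-2\right) \frac{1}{10 + 5}\right) + 47683\right) \left(16 - 21568\right) = \left(\left(-71 - 86 \cdot 2 \left(-2\right) \frac{1}{15}\right) + 47683\right) \left(-21552\right) = \left(\left(-71 - - \frac{344}{15}\right) + 47683\right) \left(-21552\right) = \left(\left(-71 + \frac{344}{15}\right) + 47683\right) \left(-21552\right) = \left(- \frac{721}{15} + 47683\right) \left(-21552\right) = \frac{714524}{15} \left(-21552\right) = - \frac{5133140416}{5}$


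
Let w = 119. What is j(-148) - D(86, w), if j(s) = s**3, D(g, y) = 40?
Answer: -3241832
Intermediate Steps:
j(-148) - D(86, w) = (-148)**3 - 1*40 = -3241792 - 40 = -3241832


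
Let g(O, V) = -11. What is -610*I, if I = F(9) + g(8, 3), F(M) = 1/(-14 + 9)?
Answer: 6832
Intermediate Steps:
F(M) = -1/5 (F(M) = 1/(-5) = -1/5)
I = -56/5 (I = -1/5 - 11 = -56/5 ≈ -11.200)
-610*I = -610*(-56/5) = 6832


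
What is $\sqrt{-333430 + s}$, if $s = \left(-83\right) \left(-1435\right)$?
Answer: $5 i \sqrt{8573} \approx 462.95 i$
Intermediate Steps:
$s = 119105$
$\sqrt{-333430 + s} = \sqrt{-333430 + 119105} = \sqrt{-214325} = 5 i \sqrt{8573}$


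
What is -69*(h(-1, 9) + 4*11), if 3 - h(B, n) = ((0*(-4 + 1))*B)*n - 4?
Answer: -3519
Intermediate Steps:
h(B, n) = 7 (h(B, n) = 3 - (((0*(-4 + 1))*B)*n - 4) = 3 - (((0*(-3))*B)*n - 4) = 3 - ((0*B)*n - 4) = 3 - (0*n - 4) = 3 - (0 - 4) = 3 - 1*(-4) = 3 + 4 = 7)
-69*(h(-1, 9) + 4*11) = -69*(7 + 4*11) = -69*(7 + 44) = -69*51 = -3519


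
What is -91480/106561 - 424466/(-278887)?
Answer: 2816991238/4245496801 ≈ 0.66352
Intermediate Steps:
-91480/106561 - 424466/(-278887) = -91480*1/106561 - 424466*(-1/278887) = -91480/106561 + 60638/39841 = 2816991238/4245496801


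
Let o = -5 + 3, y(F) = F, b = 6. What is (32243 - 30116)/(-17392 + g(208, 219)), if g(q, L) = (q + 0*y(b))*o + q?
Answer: -2127/17600 ≈ -0.12085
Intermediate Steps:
o = -2
g(q, L) = -q (g(q, L) = (q + 0*6)*(-2) + q = (q + 0)*(-2) + q = q*(-2) + q = -2*q + q = -q)
(32243 - 30116)/(-17392 + g(208, 219)) = (32243 - 30116)/(-17392 - 1*208) = 2127/(-17392 - 208) = 2127/(-17600) = 2127*(-1/17600) = -2127/17600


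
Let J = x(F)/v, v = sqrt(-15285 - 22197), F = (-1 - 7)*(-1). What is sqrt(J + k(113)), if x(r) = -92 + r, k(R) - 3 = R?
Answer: sqrt(4526901044 + 87458*I*sqrt(37482))/6247 ≈ 10.77 + 0.020142*I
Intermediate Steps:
F = 8 (F = -8*(-1) = 8)
k(R) = 3 + R
v = I*sqrt(37482) (v = sqrt(-37482) = I*sqrt(37482) ≈ 193.6*I)
J = 14*I*sqrt(37482)/6247 (J = (-92 + 8)/((I*sqrt(37482))) = -(-14)*I*sqrt(37482)/6247 = 14*I*sqrt(37482)/6247 ≈ 0.43388*I)
sqrt(J + k(113)) = sqrt(14*I*sqrt(37482)/6247 + (3 + 113)) = sqrt(14*I*sqrt(37482)/6247 + 116) = sqrt(116 + 14*I*sqrt(37482)/6247)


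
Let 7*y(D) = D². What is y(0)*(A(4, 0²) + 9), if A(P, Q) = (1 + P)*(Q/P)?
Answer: 0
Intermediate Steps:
y(D) = D²/7
A(P, Q) = Q*(1 + P)/P
y(0)*(A(4, 0²) + 9) = ((⅐)*0²)*((0² + 0²/4) + 9) = ((⅐)*0)*((0 + 0*(¼)) + 9) = 0*((0 + 0) + 9) = 0*(0 + 9) = 0*9 = 0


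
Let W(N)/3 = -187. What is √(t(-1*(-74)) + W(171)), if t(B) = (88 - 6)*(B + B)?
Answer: 5*√463 ≈ 107.59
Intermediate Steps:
W(N) = -561 (W(N) = 3*(-187) = -561)
t(B) = 164*B (t(B) = 82*(2*B) = 164*B)
√(t(-1*(-74)) + W(171)) = √(164*(-1*(-74)) - 561) = √(164*74 - 561) = √(12136 - 561) = √11575 = 5*√463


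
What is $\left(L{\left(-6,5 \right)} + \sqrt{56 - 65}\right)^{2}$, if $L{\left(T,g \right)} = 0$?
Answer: $-9$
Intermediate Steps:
$\left(L{\left(-6,5 \right)} + \sqrt{56 - 65}\right)^{2} = \left(0 + \sqrt{56 - 65}\right)^{2} = \left(0 + \sqrt{-9}\right)^{2} = \left(0 + 3 i\right)^{2} = \left(3 i\right)^{2} = -9$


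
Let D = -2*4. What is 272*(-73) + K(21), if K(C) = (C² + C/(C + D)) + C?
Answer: -252101/13 ≈ -19392.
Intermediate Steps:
D = -8
K(C) = C + C² + C/(-8 + C) (K(C) = (C² + C/(C - 8)) + C = (C² + C/(-8 + C)) + C = C + C² + C/(-8 + C))
272*(-73) + K(21) = 272*(-73) + 21*(-7 + 21² - 7*21)/(-8 + 21) = -19856 + 21*(-7 + 441 - 147)/13 = -19856 + 21*(1/13)*287 = -19856 + 6027/13 = -252101/13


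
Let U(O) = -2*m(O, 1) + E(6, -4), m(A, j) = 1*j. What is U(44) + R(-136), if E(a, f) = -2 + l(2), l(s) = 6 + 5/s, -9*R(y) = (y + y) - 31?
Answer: 229/6 ≈ 38.167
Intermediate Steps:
R(y) = 31/9 - 2*y/9 (R(y) = -((y + y) - 31)/9 = -(2*y - 31)/9 = -(-31 + 2*y)/9 = 31/9 - 2*y/9)
E(a, f) = 13/2 (E(a, f) = -2 + (6 + 5/2) = -2 + 17/2 = 13/2)
m(A, j) = j
U(O) = 9/2 (U(O) = -2*1 + 13/2 = -2 + 13/2 = 9/2)
U(44) + R(-136) = 9/2 + (31/9 - 2/9*(-136)) = 9/2 + (31/9 + 272/9) = 9/2 + 101/3 = 229/6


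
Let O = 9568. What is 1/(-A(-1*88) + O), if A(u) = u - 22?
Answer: 1/9678 ≈ 0.00010333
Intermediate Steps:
A(u) = -22 + u
1/(-A(-1*88) + O) = 1/(-(-22 - 1*88) + 9568) = 1/(-(-22 - 88) + 9568) = 1/(-1*(-110) + 9568) = 1/(110 + 9568) = 1/9678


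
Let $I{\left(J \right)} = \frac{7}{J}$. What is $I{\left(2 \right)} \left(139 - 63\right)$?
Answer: $266$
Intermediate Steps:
$I{\left(2 \right)} \left(139 - 63\right) = \frac{7}{2} \left(139 - 63\right) = 7 \cdot \frac{1}{2} \cdot 76 = \frac{7}{2} \cdot 76 = 266$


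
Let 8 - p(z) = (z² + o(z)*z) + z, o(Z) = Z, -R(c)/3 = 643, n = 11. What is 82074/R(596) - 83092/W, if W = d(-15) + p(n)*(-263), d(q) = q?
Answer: -453957629/10355515 ≈ -43.837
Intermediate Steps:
R(c) = -1929 (R(c) = -3*643 = -1929)
p(z) = 8 - z - 2*z² (p(z) = 8 - ((z² + z*z) + z) = 8 - ((z² + z²) + z) = 8 - (2*z² + z) = 8 - (z + 2*z²) = 8 + (-z - 2*z²) = 8 - z - 2*z²)
W = 64420 (W = -15 + (8 - 1*11 - 2*11²)*(-263) = -15 + (8 - 11 - 2*121)*(-263) = -15 + (8 - 11 - 242)*(-263) = -15 - 245*(-263) = -15 + 64435 = 64420)
82074/R(596) - 83092/W = 82074/(-1929) - 83092/64420 = 82074*(-1/1929) - 83092*1/64420 = -27358/643 - 20773/16105 = -453957629/10355515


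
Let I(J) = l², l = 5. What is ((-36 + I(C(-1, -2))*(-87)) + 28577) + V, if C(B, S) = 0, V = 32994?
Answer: 59360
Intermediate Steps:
I(J) = 25 (I(J) = 5² = 25)
((-36 + I(C(-1, -2))*(-87)) + 28577) + V = ((-36 + 25*(-87)) + 28577) + 32994 = ((-36 - 2175) + 28577) + 32994 = (-2211 + 28577) + 32994 = 26366 + 32994 = 59360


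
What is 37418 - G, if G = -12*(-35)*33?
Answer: 23558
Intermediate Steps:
G = 13860 (G = 420*33 = 13860)
37418 - G = 37418 - 1*13860 = 37418 - 13860 = 23558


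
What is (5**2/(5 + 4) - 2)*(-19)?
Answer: -133/9 ≈ -14.778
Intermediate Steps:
(5**2/(5 + 4) - 2)*(-19) = (25/9 - 2)*(-19) = (7/9)*(-19) = -133/9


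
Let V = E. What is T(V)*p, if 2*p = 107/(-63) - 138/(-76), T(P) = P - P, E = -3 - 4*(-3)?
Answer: 0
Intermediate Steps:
E = 9 (E = -3 + 12 = 9)
V = 9
T(P) = 0
p = 281/4788 (p = (107/(-63) - 138/(-76))/2 = (107*(-1/63) - 138*(-1/76))/2 = (-107/63 + 69/38)/2 = (½)*(281/2394) = 281/4788 ≈ 0.058688)
T(V)*p = 0*(281/4788) = 0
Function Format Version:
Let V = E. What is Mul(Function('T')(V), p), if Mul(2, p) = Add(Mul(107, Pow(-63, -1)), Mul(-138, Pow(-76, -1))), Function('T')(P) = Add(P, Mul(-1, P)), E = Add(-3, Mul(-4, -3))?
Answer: 0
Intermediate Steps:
E = 9 (E = Add(-3, 12) = 9)
V = 9
Function('T')(P) = 0
p = Rational(281, 4788) (p = Mul(Rational(1, 2), Add(Mul(107, Pow(-63, -1)), Mul(-138, Pow(-76, -1)))) = Mul(Rational(1, 2), Add(Mul(107, Rational(-1, 63)), Mul(-138, Rational(-1, 76)))) = Mul(Rational(1, 2), Add(Rational(-107, 63), Rational(69, 38))) = Mul(Rational(1, 2), Rational(281, 2394)) = Rational(281, 4788) ≈ 0.058688)
Mul(Function('T')(V), p) = Mul(0, Rational(281, 4788)) = 0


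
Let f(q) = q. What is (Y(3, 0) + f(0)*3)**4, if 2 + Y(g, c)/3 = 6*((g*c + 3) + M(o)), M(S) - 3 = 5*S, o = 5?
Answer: 92844527616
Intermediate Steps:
M(S) = 3 + 5*S
Y(g, c) = 552 + 18*c*g (Y(g, c) = -6 + 3*(6*((g*c + 3) + (3 + 5*5))) = -6 + 3*(6*((c*g + 3) + (3 + 25))) = -6 + 3*(6*((3 + c*g) + 28)) = -6 + 3*(6*(31 + c*g)) = -6 + 3*(186 + 6*c*g) = -6 + (558 + 18*c*g) = 552 + 18*c*g)
(Y(3, 0) + f(0)*3)**4 = ((552 + 18*0*3) + 0*3)**4 = ((552 + 0) + 0)**4 = (552 + 0)**4 = 552**4 = 92844527616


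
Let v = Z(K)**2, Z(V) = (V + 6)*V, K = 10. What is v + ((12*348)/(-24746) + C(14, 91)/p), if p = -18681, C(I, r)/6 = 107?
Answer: 1972379127802/77046671 ≈ 25600.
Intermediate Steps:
C(I, r) = 642 (C(I, r) = 6*107 = 642)
Z(V) = V*(6 + V) (Z(V) = (6 + V)*V = V*(6 + V))
v = 25600 (v = (10*(6 + 10))**2 = (10*16)**2 = 160**2 = 25600)
v + ((12*348)/(-24746) + C(14, 91)/p) = 25600 + ((12*348)/(-24746) + 642/(-18681)) = 25600 + (4176*(-1/24746) + 642*(-1/18681)) = 25600 + (-2088/12373 - 214/6227) = 25600 - 15649798/77046671 = 1972379127802/77046671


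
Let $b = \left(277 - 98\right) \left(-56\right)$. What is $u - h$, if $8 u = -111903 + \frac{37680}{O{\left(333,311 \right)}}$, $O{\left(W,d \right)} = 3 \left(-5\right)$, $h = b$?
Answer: $- \frac{34223}{8} \approx -4277.9$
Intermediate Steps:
$b = -10024$ ($b = 179 \left(-56\right) = -10024$)
$h = -10024$
$O{\left(W,d \right)} = -15$
$u = - \frac{114415}{8}$ ($u = \frac{-111903 + \frac{37680}{-15}}{8} = \frac{-111903 + 37680 \left(- \frac{1}{15}\right)}{8} = \frac{-111903 - 2512}{8} = \frac{1}{8} \left(-114415\right) = - \frac{114415}{8} \approx -14302.0$)
$u - h = - \frac{114415}{8} - -10024 = - \frac{114415}{8} + 10024 = - \frac{34223}{8}$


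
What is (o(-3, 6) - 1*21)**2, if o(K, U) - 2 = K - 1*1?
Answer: 529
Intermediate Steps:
o(K, U) = 1 + K (o(K, U) = 2 + (K - 1*1) = 2 + (K - 1) = 2 + (-1 + K) = 1 + K)
(o(-3, 6) - 1*21)**2 = ((1 - 3) - 1*21)**2 = (-2 - 21)**2 = (-23)**2 = 529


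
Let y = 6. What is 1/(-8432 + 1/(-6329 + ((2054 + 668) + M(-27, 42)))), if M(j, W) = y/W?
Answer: -25248/212891143 ≈ -0.00011860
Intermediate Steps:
M(j, W) = 6/W
1/(-8432 + 1/(-6329 + ((2054 + 668) + M(-27, 42)))) = 1/(-8432 + 1/(-6329 + ((2054 + 668) + 6/42))) = 1/(-8432 + 1/(-6329 + (2722 + 6*(1/42)))) = 1/(-8432 + 1/(-6329 + (2722 + ⅐))) = 1/(-8432 + 1/(-6329 + 19055/7)) = 1/(-8432 + 1/(-25248/7)) = 1/(-8432 - 7/25248) = 1/(-212891143/25248) = -25248/212891143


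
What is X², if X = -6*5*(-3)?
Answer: 8100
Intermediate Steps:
X = 90 (X = -30*(-3) = 90)
X² = 90² = 8100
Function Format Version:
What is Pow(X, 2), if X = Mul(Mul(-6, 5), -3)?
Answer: 8100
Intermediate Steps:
X = 90 (X = Mul(-30, -3) = 90)
Pow(X, 2) = Pow(90, 2) = 8100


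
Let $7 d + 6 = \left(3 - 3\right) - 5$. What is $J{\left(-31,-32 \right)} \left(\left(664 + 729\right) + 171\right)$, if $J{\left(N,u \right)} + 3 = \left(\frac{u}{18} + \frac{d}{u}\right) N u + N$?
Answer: $- \frac{172316828}{63} \approx -2.7352 \cdot 10^{6}$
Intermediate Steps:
$d = - \frac{11}{7}$ ($d = - \frac{6}{7} + \frac{\left(3 - 3\right) - 5}{7} = - \frac{6}{7} + \frac{0 - 5}{7} = - \frac{6}{7} + \frac{1}{7} \left(-5\right) = - \frac{6}{7} - \frac{5}{7} = - \frac{11}{7} \approx -1.5714$)
$J{\left(N,u \right)} = -3 + N + N u \left(- \frac{11}{7 u} + \frac{u}{18}\right)$ ($J{\left(N,u \right)} = -3 + \left(\left(\frac{u}{18} - \frac{11}{7 u}\right) N u + N\right) = -3 + \left(\left(- \frac{11}{7 u} + \frac{u}{18}\right) N u + N\right) = -3 + \left(N \left(- \frac{11}{7 u} + \frac{u}{18}\right) u + N\right) = -3 + \left(N u \left(- \frac{11}{7 u} + \frac{u}{18}\right) + N\right) = -3 + \left(N + N u \left(- \frac{11}{7 u} + \frac{u}{18}\right)\right) = -3 + N + N u \left(- \frac{11}{7 u} + \frac{u}{18}\right)$)
$J{\left(-31,-32 \right)} \left(\left(664 + 729\right) + 171\right) = \left(-3 - - \frac{124}{7} + \frac{1}{18} \left(-31\right) \left(-32\right)^{2}\right) \left(\left(664 + 729\right) + 171\right) = \left(-3 + \frac{124}{7} + \frac{1}{18} \left(-31\right) 1024\right) \left(1393 + 171\right) = \left(-3 + \frac{124}{7} - \frac{15872}{9}\right) 1564 = \left(- \frac{110177}{63}\right) 1564 = - \frac{172316828}{63}$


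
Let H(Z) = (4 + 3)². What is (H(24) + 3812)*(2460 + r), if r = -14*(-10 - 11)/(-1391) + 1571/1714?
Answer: 1742424567345/183398 ≈ 9.5008e+6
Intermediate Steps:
H(Z) = 49 (H(Z) = 7² = 49)
r = 1681345/2384174 (r = -14*(-21)*(-1/1391) + 1571*(1/1714) = 294*(-1/1391) + 1571/1714 = -294/1391 + 1571/1714 = 1681345/2384174 ≈ 0.70521)
(H(24) + 3812)*(2460 + r) = (49 + 3812)*(2460 + 1681345/2384174) = 3861*(5866749385/2384174) = 1742424567345/183398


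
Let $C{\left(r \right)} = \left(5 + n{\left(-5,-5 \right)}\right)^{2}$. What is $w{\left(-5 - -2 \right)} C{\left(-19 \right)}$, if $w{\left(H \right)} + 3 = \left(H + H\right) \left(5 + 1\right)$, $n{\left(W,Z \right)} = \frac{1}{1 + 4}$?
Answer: $- \frac{26364}{25} \approx -1054.6$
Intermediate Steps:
$n{\left(W,Z \right)} = \frac{1}{5}$
$w{\left(H \right)} = -3 + 12 H$ ($w{\left(H \right)} = -3 + \left(H + H\right) \left(5 + 1\right) = -3 + 2 H 6 = -3 + 12 H$)
$C{\left(r \right)} = \frac{676}{25}$ ($C{\left(r \right)} = \left(5 + \frac{1}{5}\right)^{2} = \left(\frac{26}{5}\right)^{2} = \frac{676}{25}$)
$w{\left(-5 - -2 \right)} C{\left(-19 \right)} = \left(-3 + 12 \left(-5 - -2\right)\right) \frac{676}{25} = \left(-3 + 12 \left(-5 + 2\right)\right) \frac{676}{25} = \left(-3 + 12 \left(-3\right)\right) \frac{676}{25} = \left(-3 - 36\right) \frac{676}{25} = \left(-39\right) \frac{676}{25} = - \frac{26364}{25}$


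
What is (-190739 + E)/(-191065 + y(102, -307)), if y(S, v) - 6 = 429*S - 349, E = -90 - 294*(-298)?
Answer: 103217/147650 ≈ 0.69907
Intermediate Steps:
E = 87522 (E = -90 + 87612 = 87522)
y(S, v) = -343 + 429*S (y(S, v) = 6 + (429*S - 349) = 6 + (-349 + 429*S) = -343 + 429*S)
(-190739 + E)/(-191065 + y(102, -307)) = (-190739 + 87522)/(-191065 + (-343 + 429*102)) = -103217/(-191065 + (-343 + 43758)) = -103217/(-191065 + 43415) = -103217/(-147650) = -103217*(-1/147650) = 103217/147650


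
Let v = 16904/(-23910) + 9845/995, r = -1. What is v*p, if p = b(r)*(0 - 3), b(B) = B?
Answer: 21857447/793015 ≈ 27.562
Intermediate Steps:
p = 3 (p = -(0 - 3) = -1*(-3) = 3)
v = 21857447/2379045 (v = 16904*(-1/23910) + 9845*(1/995) = -8452/11955 + 1969/199 = 21857447/2379045 ≈ 9.1875)
v*p = (21857447/2379045)*3 = 21857447/793015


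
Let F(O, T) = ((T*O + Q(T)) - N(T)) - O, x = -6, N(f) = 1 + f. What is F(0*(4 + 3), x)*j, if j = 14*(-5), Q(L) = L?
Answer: 70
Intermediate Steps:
j = -70
F(O, T) = -1 - O + O*T (F(O, T) = ((T*O + T) - (1 + T)) - O = ((O*T + T) + (-1 - T)) - O = ((T + O*T) + (-1 - T)) - O = (-1 + O*T) - O = -1 - O + O*T)
F(0*(4 + 3), x)*j = (-1 - 0*(4 + 3) + (0*(4 + 3))*(-6))*(-70) = (-1 - 0*7 + (0*7)*(-6))*(-70) = (-1 - 1*0 + 0*(-6))*(-70) = (-1 + 0 + 0)*(-70) = -1*(-70) = 70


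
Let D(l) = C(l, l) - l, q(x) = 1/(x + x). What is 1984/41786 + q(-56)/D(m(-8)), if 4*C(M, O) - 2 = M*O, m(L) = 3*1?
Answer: 48669/585004 ≈ 0.083194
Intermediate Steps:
m(L) = 3
C(M, O) = ½ + M*O/4 (C(M, O) = ½ + (M*O)/4 = ½ + M*O/4)
q(x) = 1/(2*x)
D(l) = ½ - l + l²/4 (D(l) = (½ + l*l/4) - l = (½ + l²/4) - l = ½ - l + l²/4)
1984/41786 + q(-56)/D(m(-8)) = 1984/41786 + ((½)/(-56))/(½ - 1*3 + (¼)*3²) = 1984*(1/41786) + ((½)*(-1/56))/(½ - 3 + (¼)*9) = 992/20893 - 1/(112*(½ - 3 + 9/4)) = 992/20893 - 1/(112*(-¼)) = 992/20893 - 1/112*(-4) = 992/20893 + 1/28 = 48669/585004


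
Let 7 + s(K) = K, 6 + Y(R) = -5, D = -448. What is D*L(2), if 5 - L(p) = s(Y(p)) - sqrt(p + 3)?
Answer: -10304 - 448*sqrt(5) ≈ -11306.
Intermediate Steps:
Y(R) = -11 (Y(R) = -6 - 5 = -11)
s(K) = -7 + K
L(p) = 23 + sqrt(3 + p) (L(p) = 5 - ((-7 - 11) - sqrt(p + 3)) = 5 - (-18 - sqrt(3 + p)) = 5 + (18 + sqrt(3 + p)) = 23 + sqrt(3 + p))
D*L(2) = -448*(23 + sqrt(3 + 2)) = -448*(23 + sqrt(5)) = -10304 - 448*sqrt(5)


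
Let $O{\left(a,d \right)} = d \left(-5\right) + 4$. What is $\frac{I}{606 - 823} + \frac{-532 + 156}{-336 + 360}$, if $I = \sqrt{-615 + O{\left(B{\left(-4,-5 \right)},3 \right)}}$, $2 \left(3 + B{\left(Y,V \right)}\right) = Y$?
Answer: $- \frac{47}{3} - \frac{i \sqrt{626}}{217} \approx -15.667 - 0.1153 i$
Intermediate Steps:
$B{\left(Y,V \right)} = -3 + \frac{Y}{2}$
$O{\left(a,d \right)} = 4 - 5 d$ ($O{\left(a,d \right)} = - 5 d + 4 = 4 - 5 d$)
$I = i \sqrt{626}$ ($I = \sqrt{-615 + \left(4 - 15\right)} = \sqrt{-615 - 11} = \sqrt{-626} = i \sqrt{626} \approx 25.02 i$)
$\frac{I}{606 - 823} + \frac{-532 + 156}{-336 + 360} = \frac{i \sqrt{626}}{606 - 823} + \frac{-532 + 156}{-336 + 360} = \frac{i \sqrt{626}}{-217} - \frac{376}{24} = - \frac{i \sqrt{626}}{217} - \frac{47}{3} = - \frac{47}{3} - \frac{i \sqrt{626}}{217}$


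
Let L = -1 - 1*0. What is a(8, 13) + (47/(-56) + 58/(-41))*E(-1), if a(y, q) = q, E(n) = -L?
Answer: 24673/2296 ≈ 10.746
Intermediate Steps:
L = -1 (L = -1 + 0 = -1)
E(n) = 1 (E(n) = -1*(-1) = 1)
a(8, 13) + (47/(-56) + 58/(-41))*E(-1) = 13 + (47/(-56) + 58/(-41))*1 = 13 + (47*(-1/56) + 58*(-1/41))*1 = 13 + (-47/56 - 58/41)*1 = 13 - 5175/2296*1 = 13 - 5175/2296 = 24673/2296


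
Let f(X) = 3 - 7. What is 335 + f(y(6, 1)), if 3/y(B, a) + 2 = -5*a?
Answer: 331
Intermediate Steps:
y(B, a) = 3/(-2 - 5*a)
f(X) = -4
335 + f(y(6, 1)) = 335 - 4 = 331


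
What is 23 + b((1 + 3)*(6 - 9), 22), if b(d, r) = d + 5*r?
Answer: 121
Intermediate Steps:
23 + b((1 + 3)*(6 - 9), 22) = 23 + ((1 + 3)*(6 - 9) + 5*22) = 23 + (4*(-3) + 110) = 23 + (-12 + 110) = 23 + 98 = 121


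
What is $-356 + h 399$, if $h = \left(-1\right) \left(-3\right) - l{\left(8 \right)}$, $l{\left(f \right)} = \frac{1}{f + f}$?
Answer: $\frac{13057}{16} \approx 816.06$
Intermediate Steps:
$l{\left(f \right)} = \frac{1}{2 f}$
$h = \frac{47}{16}$ ($h = \left(-1\right) \left(-3\right) - \frac{1}{2 \cdot 8} = 3 - \frac{1}{2} \cdot \frac{1}{8} = 3 - \frac{1}{16} = \frac{47}{16} \approx 2.9375$)
$-356 + h 399 = -356 + \frac{47}{16} \cdot 399 = -356 + \frac{18753}{16} = \frac{13057}{16}$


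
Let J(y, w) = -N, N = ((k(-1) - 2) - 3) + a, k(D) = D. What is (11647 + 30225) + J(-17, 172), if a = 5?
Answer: 41873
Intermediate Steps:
N = -1 (N = ((-1 - 2) - 3) + 5 = (-3 - 3) + 5 = -6 + 5 = -1)
J(y, w) = 1 (J(y, w) = -1*(-1) = 1)
(11647 + 30225) + J(-17, 172) = (11647 + 30225) + 1 = 41872 + 1 = 41873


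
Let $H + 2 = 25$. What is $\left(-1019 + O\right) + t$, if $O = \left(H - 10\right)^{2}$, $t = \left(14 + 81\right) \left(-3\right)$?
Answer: $-1135$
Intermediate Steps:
$H = 23$ ($H = -2 + 25 = 23$)
$t = -285$ ($t = 95 \left(-3\right) = -285$)
$O = 169$ ($O = \left(23 - 10\right)^{2} = 13^{2} = 169$)
$\left(-1019 + O\right) + t = \left(-1019 + 169\right) - 285 = -850 - 285 = -1135$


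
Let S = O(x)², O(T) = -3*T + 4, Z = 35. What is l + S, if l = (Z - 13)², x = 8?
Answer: 884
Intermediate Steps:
O(T) = 4 - 3*T
l = 484 (l = (35 - 13)² = 22² = 484)
S = 400 (S = (4 - 3*8)² = (4 - 24)² = (-20)² = 400)
l + S = 484 + 400 = 884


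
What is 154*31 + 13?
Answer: 4787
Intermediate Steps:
154*31 + 13 = 4774 + 13 = 4787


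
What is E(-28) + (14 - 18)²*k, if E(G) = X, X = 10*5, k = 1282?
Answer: 20562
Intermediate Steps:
X = 50
E(G) = 50
E(-28) + (14 - 18)²*k = 50 + (14 - 18)²*1282 = 50 + (-4)²*1282 = 50 + 16*1282 = 50 + 20512 = 20562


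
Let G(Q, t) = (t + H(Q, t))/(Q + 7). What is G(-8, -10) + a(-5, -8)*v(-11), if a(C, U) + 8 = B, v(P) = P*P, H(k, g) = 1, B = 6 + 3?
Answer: 130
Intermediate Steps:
B = 9
v(P) = P²
a(C, U) = 1 (a(C, U) = -8 + 9 = 1)
G(Q, t) = (1 + t)/(7 + Q) (G(Q, t) = (t + 1)/(Q + 7) = (1 + t)/(7 + Q))
G(-8, -10) + a(-5, -8)*v(-11) = (1 - 10)/(7 - 8) + 1*(-11)² = -9/(-1) + 1*121 = -1*(-9) + 121 = 9 + 121 = 130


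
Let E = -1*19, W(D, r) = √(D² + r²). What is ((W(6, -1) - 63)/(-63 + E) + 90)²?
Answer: (7443 - √37)²/6724 ≈ 8225.4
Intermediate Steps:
E = -19
((W(6, -1) - 63)/(-63 + E) + 90)² = ((√(6² + (-1)²) - 63)/(-63 - 19) + 90)² = ((√(36 + 1) - 63)/(-82) + 90)² = ((√37 - 63)*(-1/82) + 90)² = ((-63 + √37)*(-1/82) + 90)² = ((63/82 - √37/82) + 90)² = (7443/82 - √37/82)²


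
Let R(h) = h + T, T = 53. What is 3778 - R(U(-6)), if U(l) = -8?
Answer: 3733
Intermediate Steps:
R(h) = 53 + h (R(h) = h + 53 = 53 + h)
3778 - R(U(-6)) = 3778 - (53 - 8) = 3778 - 1*45 = 3778 - 45 = 3733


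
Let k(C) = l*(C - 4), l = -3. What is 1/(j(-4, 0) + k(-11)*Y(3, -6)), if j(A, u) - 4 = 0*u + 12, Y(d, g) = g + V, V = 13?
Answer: 1/331 ≈ 0.0030211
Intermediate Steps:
Y(d, g) = 13 + g (Y(d, g) = g + 13 = 13 + g)
k(C) = 12 - 3*C (k(C) = -3*(C - 4) = -3*(-4 + C) = 12 - 3*C)
j(A, u) = 16 (j(A, u) = 4 + (0*u + 12) = 4 + (0 + 12) = 4 + 12 = 16)
1/(j(-4, 0) + k(-11)*Y(3, -6)) = 1/(16 + (12 - 3*(-11))*(13 - 6)) = 1/(16 + (12 + 33)*7) = 1/(16 + 45*7) = 1/(16 + 315) = 1/331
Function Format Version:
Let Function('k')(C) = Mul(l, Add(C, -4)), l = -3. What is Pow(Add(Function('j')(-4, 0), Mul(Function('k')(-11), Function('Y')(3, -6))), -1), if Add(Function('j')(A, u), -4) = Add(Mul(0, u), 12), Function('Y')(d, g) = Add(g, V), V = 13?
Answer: Rational(1, 331) ≈ 0.0030211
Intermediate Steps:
Function('Y')(d, g) = Add(13, g) (Function('Y')(d, g) = Add(g, 13) = Add(13, g))
Function('k')(C) = Add(12, Mul(-3, C)) (Function('k')(C) = Mul(-3, Add(C, -4)) = Mul(-3, Add(-4, C)) = Add(12, Mul(-3, C)))
Function('j')(A, u) = 16 (Function('j')(A, u) = Add(4, Add(Mul(0, u), 12)) = Add(4, Add(0, 12)) = Add(4, 12) = 16)
Pow(Add(Function('j')(-4, 0), Mul(Function('k')(-11), Function('Y')(3, -6))), -1) = Pow(Add(16, Mul(Add(12, Mul(-3, -11)), Add(13, -6))), -1) = Pow(Add(16, Mul(Add(12, 33), 7)), -1) = Pow(Add(16, Mul(45, 7)), -1) = Pow(Add(16, 315), -1) = Pow(331, -1) = Rational(1, 331)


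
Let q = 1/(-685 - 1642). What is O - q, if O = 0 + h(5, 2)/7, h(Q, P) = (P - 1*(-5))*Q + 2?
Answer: 86106/16289 ≈ 5.2861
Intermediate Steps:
h(Q, P) = 2 + Q*(5 + P) (h(Q, P) = (P + 5)*Q + 2 = (5 + P)*Q + 2 = Q*(5 + P) + 2 = 2 + Q*(5 + P))
O = 37/7 (O = 0 + (2 + 5*5 + 2*5)/7 = 0 + (2 + 25 + 10)/7 = 0 + (⅐)*37 = 0 + 37/7 = 37/7 ≈ 5.2857)
q = -1/2327 (q = 1/(-2327) = -1/2327 ≈ -0.00042974)
O - q = 37/7 - 1*(-1/2327) = 37/7 + 1/2327 = 86106/16289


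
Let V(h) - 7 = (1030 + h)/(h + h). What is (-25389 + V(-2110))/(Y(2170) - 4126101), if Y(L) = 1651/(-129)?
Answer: 172716423/28077172870 ≈ 0.0061515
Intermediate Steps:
Y(L) = -1651/129 (Y(L) = 1651*(-1/129) = -1651/129)
V(h) = 7 + (1030 + h)/(2*h) (V(h) = 7 + (1030 + h)/(h + h) = 7 + (1030 + h)/((2*h)) = 7 + (1030 + h)*(1/(2*h)) = 7 + (1030 + h)/(2*h))
(-25389 + V(-2110))/(Y(2170) - 4126101) = (-25389 + (15/2 + 515/(-2110)))/(-1651/129 - 4126101) = (-25389 + (15/2 + 515*(-1/2110)))/(-532268680/129) = (-25389 + (15/2 - 103/422))*(-129/532268680) = (-25389 + 1531/211)*(-129/532268680) = -5355548/211*(-129/532268680) = 172716423/28077172870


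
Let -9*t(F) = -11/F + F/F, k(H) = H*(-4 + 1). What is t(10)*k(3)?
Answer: -⅒ ≈ -0.10000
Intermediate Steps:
k(H) = -3*H (k(H) = H*(-3) = -3*H)
t(F) = -⅑ + 11/(9*F) (t(F) = -(-11/F + F/F)/9 = -(-11/F + 1)/9 = -(1 - 11/F)/9 = -⅑ + 11/(9*F))
t(10)*k(3) = ((⅑)*(11 - 1*10)/10)*(-3*3) = ((⅑)*(⅒)*(11 - 10))*(-9) = ((⅑)*(⅒)*1)*(-9) = (1/90)*(-9) = -⅒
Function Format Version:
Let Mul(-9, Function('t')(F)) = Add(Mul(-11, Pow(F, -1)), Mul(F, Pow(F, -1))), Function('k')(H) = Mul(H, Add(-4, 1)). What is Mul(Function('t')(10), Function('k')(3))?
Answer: Rational(-1, 10) ≈ -0.10000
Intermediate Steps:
Function('k')(H) = Mul(-3, H) (Function('k')(H) = Mul(H, -3) = Mul(-3, H))
Function('t')(F) = Add(Rational(-1, 9), Mul(Rational(11, 9), Pow(F, -1))) (Function('t')(F) = Mul(Rational(-1, 9), Add(Mul(-11, Pow(F, -1)), Mul(F, Pow(F, -1)))) = Mul(Rational(-1, 9), Add(Mul(-11, Pow(F, -1)), 1)) = Mul(Rational(-1, 9), Add(1, Mul(-11, Pow(F, -1)))) = Add(Rational(-1, 9), Mul(Rational(11, 9), Pow(F, -1))))
Mul(Function('t')(10), Function('k')(3)) = Mul(Mul(Rational(1, 9), Pow(10, -1), Add(11, Mul(-1, 10))), Mul(-3, 3)) = Mul(Mul(Rational(1, 9), Rational(1, 10), Add(11, -10)), -9) = Mul(Mul(Rational(1, 9), Rational(1, 10), 1), -9) = Mul(Rational(1, 90), -9) = Rational(-1, 10)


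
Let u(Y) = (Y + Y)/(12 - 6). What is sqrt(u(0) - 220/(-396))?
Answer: sqrt(5)/3 ≈ 0.74536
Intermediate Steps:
u(Y) = Y/3 (u(Y) = (2*Y)/6 = (2*Y)*(1/6) = Y/3)
sqrt(u(0) - 220/(-396)) = sqrt((1/3)*0 - 220/(-396)) = sqrt(0 - 220*(-1/396)) = sqrt(0 + 5/9) = sqrt(5/9) = sqrt(5)/3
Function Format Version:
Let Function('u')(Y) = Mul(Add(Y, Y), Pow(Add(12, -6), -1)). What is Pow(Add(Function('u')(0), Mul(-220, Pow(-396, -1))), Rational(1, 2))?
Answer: Mul(Rational(1, 3), Pow(5, Rational(1, 2))) ≈ 0.74536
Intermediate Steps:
Function('u')(Y) = Mul(Rational(1, 3), Y) (Function('u')(Y) = Mul(Mul(2, Y), Pow(6, -1)) = Mul(Mul(2, Y), Rational(1, 6)) = Mul(Rational(1, 3), Y))
Pow(Add(Function('u')(0), Mul(-220, Pow(-396, -1))), Rational(1, 2)) = Pow(Add(Mul(Rational(1, 3), 0), Mul(-220, Pow(-396, -1))), Rational(1, 2)) = Pow(Add(0, Mul(-220, Rational(-1, 396))), Rational(1, 2)) = Pow(Add(0, Rational(5, 9)), Rational(1, 2)) = Pow(Rational(5, 9), Rational(1, 2)) = Mul(Rational(1, 3), Pow(5, Rational(1, 2)))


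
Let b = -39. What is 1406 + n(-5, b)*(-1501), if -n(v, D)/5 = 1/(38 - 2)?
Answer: 58121/36 ≈ 1614.5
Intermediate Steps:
n(v, D) = -5/36 (n(v, D) = -5/(38 - 2) = -5/36)
1406 + n(-5, b)*(-1501) = 1406 - 5/36*(-1501) = 1406 + 7505/36 = 58121/36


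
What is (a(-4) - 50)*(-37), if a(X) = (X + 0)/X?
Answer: 1813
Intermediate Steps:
a(X) = 1 (a(X) = X/X = 1)
(a(-4) - 50)*(-37) = (1 - 50)*(-37) = -49*(-37) = 1813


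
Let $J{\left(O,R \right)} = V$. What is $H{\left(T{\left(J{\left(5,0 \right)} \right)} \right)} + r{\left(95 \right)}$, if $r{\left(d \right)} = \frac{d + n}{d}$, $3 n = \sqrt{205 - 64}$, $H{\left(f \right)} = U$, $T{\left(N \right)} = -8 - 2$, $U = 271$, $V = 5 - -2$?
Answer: $272 + \frac{\sqrt{141}}{285} \approx 272.04$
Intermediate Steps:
$V = 7$ ($V = 5 + 2 = 7$)
$J{\left(O,R \right)} = 7$
$T{\left(N \right)} = -10$
$H{\left(f \right)} = 271$
$n = \frac{\sqrt{141}}{3}$ ($n = \frac{\sqrt{205 - 64}}{3} = \frac{\sqrt{141}}{3} \approx 3.9581$)
$r{\left(d \right)} = \frac{d + \frac{\sqrt{141}}{3}}{d}$
$H{\left(T{\left(J{\left(5,0 \right)} \right)} \right)} + r{\left(95 \right)} = 271 + \frac{95 + \frac{\sqrt{141}}{3}}{95} = 271 + \left(1 + \frac{\sqrt{141}}{285}\right) = 272 + \frac{\sqrt{141}}{285}$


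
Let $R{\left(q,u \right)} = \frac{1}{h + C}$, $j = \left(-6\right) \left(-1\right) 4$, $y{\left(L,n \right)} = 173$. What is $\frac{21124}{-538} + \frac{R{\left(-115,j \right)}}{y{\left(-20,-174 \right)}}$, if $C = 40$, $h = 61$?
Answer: $- \frac{184549557}{4700237} \approx -39.264$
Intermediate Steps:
$j = 24$ ($j = 6 \cdot 4 = 24$)
$R{\left(q,u \right)} = \frac{1}{101}$ ($R{\left(q,u \right)} = \frac{1}{61 + 40} = \frac{1}{101}$)
$\frac{21124}{-538} + \frac{R{\left(-115,j \right)}}{y{\left(-20,-174 \right)}} = \frac{21124}{-538} + \frac{1}{101 \cdot 173} = 21124 \left(- \frac{1}{538}\right) + \frac{1}{101} \cdot \frac{1}{173} = - \frac{10562}{269} + \frac{1}{17473} = - \frac{184549557}{4700237}$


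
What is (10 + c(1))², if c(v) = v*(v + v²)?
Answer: 144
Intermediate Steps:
(10 + c(1))² = (10 + 1²*(1 + 1))² = (10 + 1*2)² = (10 + 2)² = 12² = 144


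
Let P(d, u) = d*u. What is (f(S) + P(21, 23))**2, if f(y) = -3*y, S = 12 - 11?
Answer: 230400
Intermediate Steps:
S = 1
(f(S) + P(21, 23))**2 = (-3*1 + 21*23)**2 = (-3 + 483)**2 = 480**2 = 230400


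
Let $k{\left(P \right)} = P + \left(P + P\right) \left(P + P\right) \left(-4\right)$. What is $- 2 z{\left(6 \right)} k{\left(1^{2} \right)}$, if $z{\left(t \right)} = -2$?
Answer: $-60$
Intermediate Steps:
$k{\left(P \right)} = P - 16 P^{2}$ ($k{\left(P \right)} = P + 2 P 2 P \left(-4\right) = P + 4 P^{2} \left(-4\right) = P - 16 P^{2}$)
$- 2 z{\left(6 \right)} k{\left(1^{2} \right)} = \left(-2\right) \left(-2\right) 1^{2} \left(1 - 16 \cdot 1^{2}\right) = 4 \cdot 1 \left(1 - 16\right) = 4 \cdot 1 \left(-15\right) = 4 \left(-15\right) = -60$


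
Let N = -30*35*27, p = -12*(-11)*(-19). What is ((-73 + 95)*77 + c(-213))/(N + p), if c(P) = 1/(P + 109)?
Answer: -58725/1069744 ≈ -0.054896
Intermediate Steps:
p = -2508 (p = 132*(-19) = -2508)
c(P) = 1/(109 + P)
N = -28350 (N = -1050*27 = -28350)
((-73 + 95)*77 + c(-213))/(N + p) = ((-73 + 95)*77 + 1/(109 - 213))/(-28350 - 2508) = (22*77 + 1/(-104))/(-30858) = (1694 - 1/104)*(-1/30858) = (176175/104)*(-1/30858) = -58725/1069744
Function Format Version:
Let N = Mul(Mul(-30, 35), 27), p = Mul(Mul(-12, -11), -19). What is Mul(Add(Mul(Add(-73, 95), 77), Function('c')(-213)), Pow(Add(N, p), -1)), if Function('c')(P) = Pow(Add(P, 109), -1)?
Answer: Rational(-58725, 1069744) ≈ -0.054896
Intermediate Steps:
p = -2508 (p = Mul(132, -19) = -2508)
Function('c')(P) = Pow(Add(109, P), -1)
N = -28350 (N = Mul(-1050, 27) = -28350)
Mul(Add(Mul(Add(-73, 95), 77), Function('c')(-213)), Pow(Add(N, p), -1)) = Mul(Add(Mul(Add(-73, 95), 77), Pow(Add(109, -213), -1)), Pow(Add(-28350, -2508), -1)) = Mul(Add(Mul(22, 77), Pow(-104, -1)), Pow(-30858, -1)) = Mul(Add(1694, Rational(-1, 104)), Rational(-1, 30858)) = Mul(Rational(176175, 104), Rational(-1, 30858)) = Rational(-58725, 1069744)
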